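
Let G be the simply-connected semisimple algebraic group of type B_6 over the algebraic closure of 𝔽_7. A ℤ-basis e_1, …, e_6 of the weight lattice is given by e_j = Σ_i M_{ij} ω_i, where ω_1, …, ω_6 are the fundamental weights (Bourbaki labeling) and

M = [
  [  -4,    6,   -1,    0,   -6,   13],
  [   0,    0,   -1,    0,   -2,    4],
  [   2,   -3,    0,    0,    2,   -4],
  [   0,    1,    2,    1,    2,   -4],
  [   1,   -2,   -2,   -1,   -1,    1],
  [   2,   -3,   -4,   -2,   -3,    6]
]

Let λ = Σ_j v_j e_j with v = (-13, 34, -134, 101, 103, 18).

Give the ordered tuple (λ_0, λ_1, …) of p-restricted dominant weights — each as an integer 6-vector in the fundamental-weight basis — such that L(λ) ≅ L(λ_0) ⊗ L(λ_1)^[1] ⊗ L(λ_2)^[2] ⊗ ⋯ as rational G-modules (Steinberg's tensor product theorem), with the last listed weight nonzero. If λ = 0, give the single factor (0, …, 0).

ω-coordinates c = M·v, v = (-13, 34, -134, 101, 103, 18):
  c_1 = -4*-13 + 6*34 + -1*-134 + 0*101 + -6*103 + 13*18 = 6
  c_2 = 0*-13 + 0*34 + -1*-134 + 0*101 + -2*103 + 4*18 = 0
  c_3 = 2*-13 + -3*34 + 0*-134 + 0*101 + 2*103 + -4*18 = 6
  c_4 = 0*-13 + 1*34 + 2*-134 + 1*101 + 2*103 + -4*18 = 1
  c_5 = 1*-13 + -2*34 + -2*-134 + -1*101 + -1*103 + 1*18 = 1
  c_6 = 2*-13 + -3*34 + -4*-134 + -2*101 + -3*103 + 6*18 = 5
p = 7; digits c_i = Σ_j d_{ij}·7^j, 0 ≤ d_{ij} < 7:
  c_1 = 6 = 6·7^0
  c_2 = 0
  c_3 = 6 = 6·7^0
  c_4 = 1 = 1·7^0
  c_5 = 1 = 1·7^0
  c_6 = 5 = 5·7^0
p-restricted factor λ_0 = (6, 0, 6, 1, 1, 5)

((6, 0, 6, 1, 1, 5),)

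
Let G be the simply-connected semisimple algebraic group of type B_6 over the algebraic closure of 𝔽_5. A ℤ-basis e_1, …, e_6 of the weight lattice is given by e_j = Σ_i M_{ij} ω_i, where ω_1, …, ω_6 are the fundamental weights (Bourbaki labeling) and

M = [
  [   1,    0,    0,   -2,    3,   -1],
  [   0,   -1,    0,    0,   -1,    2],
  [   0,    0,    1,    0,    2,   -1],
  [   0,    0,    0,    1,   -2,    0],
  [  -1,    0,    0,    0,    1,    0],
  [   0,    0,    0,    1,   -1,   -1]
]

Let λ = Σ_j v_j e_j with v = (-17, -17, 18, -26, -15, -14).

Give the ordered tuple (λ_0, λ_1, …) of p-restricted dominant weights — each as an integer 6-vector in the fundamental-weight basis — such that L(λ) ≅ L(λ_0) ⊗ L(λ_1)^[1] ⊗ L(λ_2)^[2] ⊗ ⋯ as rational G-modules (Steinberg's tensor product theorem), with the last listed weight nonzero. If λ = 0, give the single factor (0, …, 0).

Compute c_i = Σ_j M_{ij} v_j with v = (-17, -17, 18, -26, -15, -14):
  c_1 = (1)·(-17) + (0)·(-17) + (0)·(18) + (-2)·(-26) + (3)·(-15) + (-1)·(-14) = 4
  c_2 = (0)·(-17) + (-1)·(-17) + (0)·(18) + (0)·(-26) + (-1)·(-15) + (2)·(-14) = 4
  c_3 = (0)·(-17) + (0)·(-17) + (1)·(18) + (0)·(-26) + (2)·(-15) + (-1)·(-14) = 2
  c_4 = (0)·(-17) + (0)·(-17) + (0)·(18) + (1)·(-26) + (-2)·(-15) + (0)·(-14) = 4
  c_5 = (-1)·(-17) + (0)·(-17) + (0)·(18) + (0)·(-26) + (1)·(-15) + (0)·(-14) = 2
  c_6 = (0)·(-17) + (0)·(-17) + (0)·(18) + (1)·(-26) + (-1)·(-15) + (-1)·(-14) = 3
Expand coordinatewise in base 5:
  c_1 = 4 = 4·5^0
  c_2 = 4 = 4·5^0
  c_3 = 2 = 2·5^0
  c_4 = 4 = 4·5^0
  c_5 = 2 = 2·5^0
  c_6 = 3 = 3·5^0
Factor λ_0 = (4, 4, 2, 4, 2, 3)

((4, 4, 2, 4, 2, 3),)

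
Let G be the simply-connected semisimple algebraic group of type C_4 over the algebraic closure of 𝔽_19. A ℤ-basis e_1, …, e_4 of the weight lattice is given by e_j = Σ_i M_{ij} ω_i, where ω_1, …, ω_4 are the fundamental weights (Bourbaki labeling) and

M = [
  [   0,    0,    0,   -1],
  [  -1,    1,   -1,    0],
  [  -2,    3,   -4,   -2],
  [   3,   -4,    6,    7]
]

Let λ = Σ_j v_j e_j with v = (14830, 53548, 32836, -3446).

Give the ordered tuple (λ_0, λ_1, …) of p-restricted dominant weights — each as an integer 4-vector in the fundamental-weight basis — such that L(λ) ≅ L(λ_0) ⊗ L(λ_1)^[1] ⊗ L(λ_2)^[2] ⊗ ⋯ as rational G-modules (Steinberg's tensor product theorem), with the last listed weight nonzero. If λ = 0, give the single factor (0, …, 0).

In the fundamental-weight basis, λ has coordinates c = M·v (v = (14830, 53548, 32836, -3446)):
  c_1 = 0*14830 + 0*53548 + 0*32836 + -1*-3446 = 3446
  c_2 = -1*14830 + 1*53548 + -1*32836 + 0*-3446 = 5882
  c_3 = -2*14830 + 3*53548 + -4*32836 + -2*-3446 = 6532
  c_4 = 3*14830 + -4*53548 + 6*32836 + 7*-3446 = 3192
Base-19 expansion of each c_i:
  c_1 = 3446 = 7·19^0 + 10·19^1 + 9·19^2
  c_2 = 5882 = 11·19^0 + 5·19^1 + 16·19^2
  c_3 = 6532 = 15·19^0 + 1·19^1 + 18·19^2
  c_4 = 3192 = 0·19^0 + 16·19^1 + 8·19^2
Factor λ_0 = (7, 11, 15, 0)
Factor λ_1 = (10, 5, 1, 16)
Factor λ_2 = (9, 16, 18, 8)

((7, 11, 15, 0), (10, 5, 1, 16), (9, 16, 18, 8))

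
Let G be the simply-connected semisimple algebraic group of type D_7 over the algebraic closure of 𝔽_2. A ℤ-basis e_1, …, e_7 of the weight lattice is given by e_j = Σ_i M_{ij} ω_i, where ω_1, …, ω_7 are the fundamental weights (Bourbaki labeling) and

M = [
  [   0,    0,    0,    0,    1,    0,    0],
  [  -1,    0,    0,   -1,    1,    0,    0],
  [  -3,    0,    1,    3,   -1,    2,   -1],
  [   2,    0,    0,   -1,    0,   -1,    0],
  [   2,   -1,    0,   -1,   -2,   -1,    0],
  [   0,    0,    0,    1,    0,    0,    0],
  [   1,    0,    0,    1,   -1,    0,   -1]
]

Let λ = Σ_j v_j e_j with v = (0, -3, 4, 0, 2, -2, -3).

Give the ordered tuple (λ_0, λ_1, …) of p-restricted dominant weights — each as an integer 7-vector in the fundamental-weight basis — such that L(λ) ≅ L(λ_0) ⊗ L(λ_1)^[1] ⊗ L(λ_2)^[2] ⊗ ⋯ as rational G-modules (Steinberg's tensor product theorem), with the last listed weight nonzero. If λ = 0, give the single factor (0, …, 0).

((0, 0, 1, 0, 1, 0, 1), (1, 1, 0, 1, 0, 0, 0))

In the fundamental-weight basis, λ has coordinates c = M·v (v = (0, -3, 4, 0, 2, -2, -3)):
  c_1 = (0)·(0) + (0)·(-3) + (0)·(4) + (0)·(0) + (1)·(2) + (0)·(-2) + (0)·(-3) = 2
  c_2 = (-1)·(0) + (0)·(-3) + (0)·(4) + (-1)·(0) + (1)·(2) + (0)·(-2) + (0)·(-3) = 2
  c_3 = (-3)·(0) + (0)·(-3) + (1)·(4) + (3)·(0) + (-1)·(2) + (2)·(-2) + (-1)·(-3) = 1
  c_4 = (2)·(0) + (0)·(-3) + (0)·(4) + (-1)·(0) + (0)·(2) + (-1)·(-2) + (0)·(-3) = 2
  c_5 = (2)·(0) + (-1)·(-3) + (0)·(4) + (-1)·(0) + (-2)·(2) + (-1)·(-2) + (0)·(-3) = 1
  c_6 = (0)·(0) + (0)·(-3) + (0)·(4) + (1)·(0) + (0)·(2) + (0)·(-2) + (0)·(-3) = 0
  c_7 = (1)·(0) + (0)·(-3) + (0)·(4) + (1)·(0) + (-1)·(2) + (0)·(-2) + (-1)·(-3) = 1
p = 2; digits c_i = Σ_j d_{ij}·2^j, 0 ≤ d_{ij} < 2:
  c_1 = 2 = 0·2^0 + 1·2^1
  c_2 = 2 = 0·2^0 + 1·2^1
  c_3 = 1 = 1·2^0
  c_4 = 2 = 0·2^0 + 1·2^1
  c_5 = 1 = 1·2^0
  c_6 = 0
  c_7 = 1 = 1·2^0
p-restricted factor λ_0 = (0, 0, 1, 0, 1, 0, 1)
p-restricted factor λ_1 = (1, 1, 0, 1, 0, 0, 0)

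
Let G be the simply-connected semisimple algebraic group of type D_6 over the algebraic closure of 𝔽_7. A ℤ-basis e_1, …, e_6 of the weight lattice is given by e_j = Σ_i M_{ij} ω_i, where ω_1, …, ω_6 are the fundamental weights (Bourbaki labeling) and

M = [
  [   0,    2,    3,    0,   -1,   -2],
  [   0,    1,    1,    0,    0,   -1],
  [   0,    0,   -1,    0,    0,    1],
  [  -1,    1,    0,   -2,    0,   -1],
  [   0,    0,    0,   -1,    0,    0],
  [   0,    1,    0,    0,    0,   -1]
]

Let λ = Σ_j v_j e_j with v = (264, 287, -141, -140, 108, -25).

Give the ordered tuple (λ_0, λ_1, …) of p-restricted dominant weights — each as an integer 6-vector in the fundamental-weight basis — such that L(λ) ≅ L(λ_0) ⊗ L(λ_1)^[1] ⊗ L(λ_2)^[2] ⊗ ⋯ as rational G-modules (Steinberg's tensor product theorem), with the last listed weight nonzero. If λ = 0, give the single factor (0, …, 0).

In the fundamental-weight basis, λ has coordinates c = M·v (v = (264, 287, -141, -140, 108, -25)):
  c_1 = 0·264 + 2·287 + (3)·(-141) + (0)·(-140) + (-1)·(108) + (-2)·(-25) = 93
  c_2 = 0·264 + 1·287 + (1)·(-141) + (0)·(-140) + 0·108 + (-1)·(-25) = 171
  c_3 = 0·264 + 0·287 + (-1)·(-141) + (0)·(-140) + 0·108 + (1)·(-25) = 116
  c_4 = (-1)·(264) + 1·287 + (0)·(-141) + (-2)·(-140) + 0·108 + (-1)·(-25) = 328
  c_5 = 0·264 + 0·287 + (0)·(-141) + (-1)·(-140) + 0·108 + (0)·(-25) = 140
  c_6 = 0·264 + 1·287 + (0)·(-141) + (0)·(-140) + 0·108 + (-1)·(-25) = 312
Base-7 expansion of each c_i:
  c_1 = 93 = 2·7^0 + 6·7^1 + 1·7^2
  c_2 = 171 = 3·7^0 + 3·7^1 + 3·7^2
  c_3 = 116 = 4·7^0 + 2·7^1 + 2·7^2
  c_4 = 328 = 6·7^0 + 4·7^1 + 6·7^2
  c_5 = 140 = 0·7^0 + 6·7^1 + 2·7^2
  c_6 = 312 = 4·7^0 + 2·7^1 + 6·7^2
Factor λ_0 = (2, 3, 4, 6, 0, 4)
Factor λ_1 = (6, 3, 2, 4, 6, 2)
Factor λ_2 = (1, 3, 2, 6, 2, 6)

((2, 3, 4, 6, 0, 4), (6, 3, 2, 4, 6, 2), (1, 3, 2, 6, 2, 6))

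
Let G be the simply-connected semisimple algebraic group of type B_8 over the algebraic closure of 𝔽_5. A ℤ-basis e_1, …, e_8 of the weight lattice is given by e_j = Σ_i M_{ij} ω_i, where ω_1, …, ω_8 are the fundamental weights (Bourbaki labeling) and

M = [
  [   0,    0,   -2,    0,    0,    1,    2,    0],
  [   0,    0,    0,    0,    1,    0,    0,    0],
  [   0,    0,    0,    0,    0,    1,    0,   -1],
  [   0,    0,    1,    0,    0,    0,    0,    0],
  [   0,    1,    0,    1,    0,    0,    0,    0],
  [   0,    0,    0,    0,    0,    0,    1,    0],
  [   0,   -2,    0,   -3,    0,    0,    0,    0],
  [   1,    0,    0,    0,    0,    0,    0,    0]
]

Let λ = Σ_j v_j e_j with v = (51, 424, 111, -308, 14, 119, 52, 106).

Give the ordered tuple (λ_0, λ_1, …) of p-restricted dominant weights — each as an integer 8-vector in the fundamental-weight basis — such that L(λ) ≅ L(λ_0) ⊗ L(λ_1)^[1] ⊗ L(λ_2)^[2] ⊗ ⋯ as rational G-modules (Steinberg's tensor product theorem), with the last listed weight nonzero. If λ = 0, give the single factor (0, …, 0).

((1, 4, 3, 1, 1, 2, 1, 1), (0, 2, 2, 2, 3, 0, 0, 0), (0, 0, 0, 4, 4, 2, 3, 2))

ω-coordinates c = M·v, v = (51, 424, 111, -308, 14, 119, 52, 106):
  c_1 = (0)·(51) + (0)·(424) + (-2)·(111) + (0)·(-308) + (0)·(14) + (1)·(119) + (2)·(52) + (0)·(106) = 1
  c_2 = (0)·(51) + (0)·(424) + (0)·(111) + (0)·(-308) + (1)·(14) + (0)·(119) + (0)·(52) + (0)·(106) = 14
  c_3 = (0)·(51) + (0)·(424) + (0)·(111) + (0)·(-308) + (0)·(14) + (1)·(119) + (0)·(52) + (-1)·(106) = 13
  c_4 = (0)·(51) + (0)·(424) + (1)·(111) + (0)·(-308) + (0)·(14) + (0)·(119) + (0)·(52) + (0)·(106) = 111
  c_5 = (0)·(51) + (1)·(424) + (0)·(111) + (1)·(-308) + (0)·(14) + (0)·(119) + (0)·(52) + (0)·(106) = 116
  c_6 = (0)·(51) + (0)·(424) + (0)·(111) + (0)·(-308) + (0)·(14) + (0)·(119) + (1)·(52) + (0)·(106) = 52
  c_7 = (0)·(51) + (-2)·(424) + (0)·(111) + (-3)·(-308) + (0)·(14) + (0)·(119) + (0)·(52) + (0)·(106) = 76
  c_8 = (1)·(51) + (0)·(424) + (0)·(111) + (0)·(-308) + (0)·(14) + (0)·(119) + (0)·(52) + (0)·(106) = 51
Expand coordinatewise in base 5:
  c_1 = 1 = 1·5^0
  c_2 = 14 = 4·5^0 + 2·5^1
  c_3 = 13 = 3·5^0 + 2·5^1
  c_4 = 111 = 1·5^0 + 2·5^1 + 4·5^2
  c_5 = 116 = 1·5^0 + 3·5^1 + 4·5^2
  c_6 = 52 = 2·5^0 + 0·5^1 + 2·5^2
  c_7 = 76 = 1·5^0 + 0·5^1 + 3·5^2
  c_8 = 51 = 1·5^0 + 0·5^1 + 2·5^2
λ_0 = (1, 4, 3, 1, 1, 2, 1, 1)
λ_1 = (0, 2, 2, 2, 3, 0, 0, 0)
λ_2 = (0, 0, 0, 4, 4, 2, 3, 2)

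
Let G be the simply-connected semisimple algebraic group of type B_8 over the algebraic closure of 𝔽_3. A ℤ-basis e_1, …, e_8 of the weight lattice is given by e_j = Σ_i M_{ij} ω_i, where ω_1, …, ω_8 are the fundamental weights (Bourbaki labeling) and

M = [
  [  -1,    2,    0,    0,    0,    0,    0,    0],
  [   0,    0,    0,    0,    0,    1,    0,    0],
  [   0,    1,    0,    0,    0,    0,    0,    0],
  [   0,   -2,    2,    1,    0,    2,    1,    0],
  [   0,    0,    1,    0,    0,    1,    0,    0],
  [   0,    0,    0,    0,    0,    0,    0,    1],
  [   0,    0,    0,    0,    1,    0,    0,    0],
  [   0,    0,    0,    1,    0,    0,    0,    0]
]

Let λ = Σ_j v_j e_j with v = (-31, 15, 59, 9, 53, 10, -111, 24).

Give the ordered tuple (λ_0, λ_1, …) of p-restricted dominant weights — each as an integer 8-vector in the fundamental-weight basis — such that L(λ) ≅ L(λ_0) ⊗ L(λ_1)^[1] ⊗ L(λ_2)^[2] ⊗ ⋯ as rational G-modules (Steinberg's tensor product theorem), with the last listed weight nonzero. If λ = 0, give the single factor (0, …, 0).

Compute c_i = Σ_j M_{ij} v_j with v = (-31, 15, 59, 9, 53, 10, -111, 24):
  c_1 = (-1)·(-31) + 2·15 + 0·59 + 0·9 + 0·53 + 0·10 + (0)·(-111) + 0·24 = 61
  c_2 = (0)·(-31) + 0·15 + 0·59 + 0·9 + 0·53 + 1·10 + (0)·(-111) + 0·24 = 10
  c_3 = (0)·(-31) + 1·15 + 0·59 + 0·9 + 0·53 + 0·10 + (0)·(-111) + 0·24 = 15
  c_4 = (0)·(-31) + (-2)·(15) + 2·59 + 1·9 + 0·53 + 2·10 + (1)·(-111) + 0·24 = 6
  c_5 = (0)·(-31) + 0·15 + 1·59 + 0·9 + 0·53 + 1·10 + (0)·(-111) + 0·24 = 69
  c_6 = (0)·(-31) + 0·15 + 0·59 + 0·9 + 0·53 + 0·10 + (0)·(-111) + 1·24 = 24
  c_7 = (0)·(-31) + 0·15 + 0·59 + 0·9 + 1·53 + 0·10 + (0)·(-111) + 0·24 = 53
  c_8 = (0)·(-31) + 0·15 + 0·59 + 1·9 + 0·53 + 0·10 + (0)·(-111) + 0·24 = 9
p = 3; digits c_i = Σ_j d_{ij}·3^j, 0 ≤ d_{ij} < 3:
  c_1 = 61 = 1·3^0 + 2·3^1 + 0·3^2 + 2·3^3
  c_2 = 10 = 1·3^0 + 0·3^1 + 1·3^2
  c_3 = 15 = 0·3^0 + 2·3^1 + 1·3^2
  c_4 = 6 = 0·3^0 + 2·3^1
  c_5 = 69 = 0·3^0 + 2·3^1 + 1·3^2 + 2·3^3
  c_6 = 24 = 0·3^0 + 2·3^1 + 2·3^2
  c_7 = 53 = 2·3^0 + 2·3^1 + 2·3^2 + 1·3^3
  c_8 = 9 = 0·3^0 + 0·3^1 + 1·3^2
p-restricted factor λ_0 = (1, 1, 0, 0, 0, 0, 2, 0)
p-restricted factor λ_1 = (2, 0, 2, 2, 2, 2, 2, 0)
p-restricted factor λ_2 = (0, 1, 1, 0, 1, 2, 2, 1)
p-restricted factor λ_3 = (2, 0, 0, 0, 2, 0, 1, 0)

((1, 1, 0, 0, 0, 0, 2, 0), (2, 0, 2, 2, 2, 2, 2, 0), (0, 1, 1, 0, 1, 2, 2, 1), (2, 0, 0, 0, 2, 0, 1, 0))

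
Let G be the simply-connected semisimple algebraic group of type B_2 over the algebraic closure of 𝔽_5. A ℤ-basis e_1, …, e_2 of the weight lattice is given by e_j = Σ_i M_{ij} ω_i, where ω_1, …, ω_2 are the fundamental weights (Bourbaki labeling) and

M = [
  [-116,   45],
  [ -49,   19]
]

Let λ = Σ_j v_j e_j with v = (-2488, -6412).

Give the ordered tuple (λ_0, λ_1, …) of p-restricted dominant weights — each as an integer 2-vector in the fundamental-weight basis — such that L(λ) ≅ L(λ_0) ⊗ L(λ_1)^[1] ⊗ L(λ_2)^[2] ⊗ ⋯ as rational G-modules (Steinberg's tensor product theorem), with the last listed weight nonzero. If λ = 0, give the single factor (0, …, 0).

((3, 4), (3, 1), (2, 3))

ω-coordinates c = M·v, v = (-2488, -6412):
  c_1 = -116*-2488 + 45*-6412 = 68
  c_2 = -49*-2488 + 19*-6412 = 84
Base-5 expansion of each c_i:
  c_1 = 68 = 3·5^0 + 3·5^1 + 2·5^2
  c_2 = 84 = 4·5^0 + 1·5^1 + 3·5^2
λ_0 = (3, 4)
λ_1 = (3, 1)
λ_2 = (2, 3)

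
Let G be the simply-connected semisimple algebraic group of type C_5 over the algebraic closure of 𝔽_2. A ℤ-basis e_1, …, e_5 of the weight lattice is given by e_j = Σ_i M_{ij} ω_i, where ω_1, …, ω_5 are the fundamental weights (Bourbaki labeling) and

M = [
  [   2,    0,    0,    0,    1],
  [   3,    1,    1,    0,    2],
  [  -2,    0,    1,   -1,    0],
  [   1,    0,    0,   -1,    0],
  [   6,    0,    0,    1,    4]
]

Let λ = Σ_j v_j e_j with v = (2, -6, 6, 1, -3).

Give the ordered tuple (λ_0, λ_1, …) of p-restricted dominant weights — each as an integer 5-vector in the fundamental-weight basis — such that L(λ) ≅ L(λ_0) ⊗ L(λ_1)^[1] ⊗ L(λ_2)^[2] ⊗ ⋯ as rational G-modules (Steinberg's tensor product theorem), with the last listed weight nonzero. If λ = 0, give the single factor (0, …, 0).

Compute c_i = Σ_j M_{ij} v_j with v = (2, -6, 6, 1, -3):
  c_1 = (2)·(2) + (0)·(-6) + (0)·(6) + (0)·(1) + (1)·(-3) = 1
  c_2 = (3)·(2) + (1)·(-6) + (1)·(6) + (0)·(1) + (2)·(-3) = 0
  c_3 = (-2)·(2) + (0)·(-6) + (1)·(6) + (-1)·(1) + (0)·(-3) = 1
  c_4 = (1)·(2) + (0)·(-6) + (0)·(6) + (-1)·(1) + (0)·(-3) = 1
  c_5 = (6)·(2) + (0)·(-6) + (0)·(6) + (1)·(1) + (4)·(-3) = 1
Base-2 expansion of each c_i:
  c_1 = 1 = 1·2^0
  c_2 = 0
  c_3 = 1 = 1·2^0
  c_4 = 1 = 1·2^0
  c_5 = 1 = 1·2^0
Factor λ_0 = (1, 0, 1, 1, 1)

((1, 0, 1, 1, 1),)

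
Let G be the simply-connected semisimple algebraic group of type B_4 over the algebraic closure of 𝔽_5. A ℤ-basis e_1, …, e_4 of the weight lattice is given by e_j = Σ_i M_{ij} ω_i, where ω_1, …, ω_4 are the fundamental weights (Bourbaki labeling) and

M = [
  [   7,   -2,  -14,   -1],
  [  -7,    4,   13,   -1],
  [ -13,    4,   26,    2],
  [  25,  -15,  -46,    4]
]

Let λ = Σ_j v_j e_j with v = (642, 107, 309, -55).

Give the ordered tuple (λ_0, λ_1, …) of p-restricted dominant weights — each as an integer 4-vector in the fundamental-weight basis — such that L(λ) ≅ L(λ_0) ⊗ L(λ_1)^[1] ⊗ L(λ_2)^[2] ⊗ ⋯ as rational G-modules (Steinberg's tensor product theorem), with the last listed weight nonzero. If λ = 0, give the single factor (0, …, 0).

Change of basis e → ω: c = M·v where v = (642, 107, 309, -55):
  c_1 = 7*642 + -2*107 + -14*309 + -1*-55 = 9
  c_2 = -7*642 + 4*107 + 13*309 + -1*-55 = 6
  c_3 = -13*642 + 4*107 + 26*309 + 2*-55 = 6
  c_4 = 25*642 + -15*107 + -46*309 + 4*-55 = 11
Writing each c_i in base p = 5:
  c_1 = 9 = 4·5^0 + 1·5^1
  c_2 = 6 = 1·5^0 + 1·5^1
  c_3 = 6 = 1·5^0 + 1·5^1
  c_4 = 11 = 1·5^0 + 2·5^1
λ_0 = (4, 1, 1, 1)
λ_1 = (1, 1, 1, 2)

((4, 1, 1, 1), (1, 1, 1, 2))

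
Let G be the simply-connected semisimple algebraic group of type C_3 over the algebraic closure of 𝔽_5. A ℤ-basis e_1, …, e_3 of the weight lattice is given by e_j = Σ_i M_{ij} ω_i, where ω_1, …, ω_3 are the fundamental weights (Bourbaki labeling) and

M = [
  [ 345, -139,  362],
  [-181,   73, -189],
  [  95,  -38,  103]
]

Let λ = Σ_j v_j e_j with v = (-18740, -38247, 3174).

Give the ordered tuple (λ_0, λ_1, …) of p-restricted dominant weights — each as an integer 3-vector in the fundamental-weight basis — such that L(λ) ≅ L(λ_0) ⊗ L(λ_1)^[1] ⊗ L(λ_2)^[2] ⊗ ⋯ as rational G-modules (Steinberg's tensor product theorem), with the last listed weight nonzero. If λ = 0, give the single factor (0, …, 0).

In the fundamental-weight basis, λ has coordinates c = M·v (v = (-18740, -38247, 3174)):
  c_1 = (345)·(-18740) + (-139)·(-38247) + 362·3174 = 21
  c_2 = (-181)·(-18740) + (73)·(-38247) + (-189)·(3174) = 23
  c_3 = (95)·(-18740) + (-38)·(-38247) + 103·3174 = 8
p = 5; digits c_i = Σ_j d_{ij}·5^j, 0 ≤ d_{ij} < 5:
  c_1 = 21 = 1·5^0 + 4·5^1
  c_2 = 23 = 3·5^0 + 4·5^1
  c_3 = 8 = 3·5^0 + 1·5^1
Factor λ_0 = (1, 3, 3)
Factor λ_1 = (4, 4, 1)

((1, 3, 3), (4, 4, 1))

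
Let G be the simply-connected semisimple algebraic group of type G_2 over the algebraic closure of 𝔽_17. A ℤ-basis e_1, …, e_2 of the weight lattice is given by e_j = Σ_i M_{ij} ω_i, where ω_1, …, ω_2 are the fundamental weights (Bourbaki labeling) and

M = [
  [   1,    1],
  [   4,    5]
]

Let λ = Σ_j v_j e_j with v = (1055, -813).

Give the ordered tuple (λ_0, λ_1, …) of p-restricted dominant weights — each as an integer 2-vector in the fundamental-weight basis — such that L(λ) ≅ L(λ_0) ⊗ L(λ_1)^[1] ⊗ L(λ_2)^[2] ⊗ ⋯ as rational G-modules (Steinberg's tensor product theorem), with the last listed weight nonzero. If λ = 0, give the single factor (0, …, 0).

ω-coordinates c = M·v, v = (1055, -813):
  c_1 = 1*1055 + 1*-813 = 242
  c_2 = 4*1055 + 5*-813 = 155
Base-17 expansion of each c_i:
  c_1 = 242 = 4·17^0 + 14·17^1
  c_2 = 155 = 2·17^0 + 9·17^1
p-restricted factor λ_0 = (4, 2)
p-restricted factor λ_1 = (14, 9)

((4, 2), (14, 9))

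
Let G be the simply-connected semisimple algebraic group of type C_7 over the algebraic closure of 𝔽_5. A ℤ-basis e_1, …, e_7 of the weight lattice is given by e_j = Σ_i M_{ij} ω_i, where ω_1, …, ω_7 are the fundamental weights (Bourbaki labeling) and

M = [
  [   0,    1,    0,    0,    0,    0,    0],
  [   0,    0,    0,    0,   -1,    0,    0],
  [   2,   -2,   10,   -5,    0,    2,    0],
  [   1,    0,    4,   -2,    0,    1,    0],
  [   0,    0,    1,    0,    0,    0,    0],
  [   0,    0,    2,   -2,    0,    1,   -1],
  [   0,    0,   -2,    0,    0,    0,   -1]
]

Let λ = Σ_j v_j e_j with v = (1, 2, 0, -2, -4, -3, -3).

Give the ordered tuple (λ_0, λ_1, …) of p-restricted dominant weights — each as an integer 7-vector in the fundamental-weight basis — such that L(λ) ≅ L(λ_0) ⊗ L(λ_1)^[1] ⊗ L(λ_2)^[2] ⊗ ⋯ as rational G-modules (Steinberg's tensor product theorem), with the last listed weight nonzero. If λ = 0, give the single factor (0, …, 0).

Converting to the ω-basis (c_i = row i of M dotted with v = (1, 2, 0, -2, -4, -3, -3)):
  c_1 = (0)·(1) + (1)·(2) + (0)·(0) + (0)·(-2) + (0)·(-4) + (0)·(-3) + (0)·(-3) = 2
  c_2 = (0)·(1) + (0)·(2) + (0)·(0) + (0)·(-2) + (-1)·(-4) + (0)·(-3) + (0)·(-3) = 4
  c_3 = (2)·(1) + (-2)·(2) + (10)·(0) + (-5)·(-2) + (0)·(-4) + (2)·(-3) + (0)·(-3) = 2
  c_4 = (1)·(1) + (0)·(2) + (4)·(0) + (-2)·(-2) + (0)·(-4) + (1)·(-3) + (0)·(-3) = 2
  c_5 = (0)·(1) + (0)·(2) + (1)·(0) + (0)·(-2) + (0)·(-4) + (0)·(-3) + (0)·(-3) = 0
  c_6 = (0)·(1) + (0)·(2) + (2)·(0) + (-2)·(-2) + (0)·(-4) + (1)·(-3) + (-1)·(-3) = 4
  c_7 = (0)·(1) + (0)·(2) + (-2)·(0) + (0)·(-2) + (0)·(-4) + (0)·(-3) + (-1)·(-3) = 3
Expand coordinatewise in base 5:
  c_1 = 2 = 2·5^0
  c_2 = 4 = 4·5^0
  c_3 = 2 = 2·5^0
  c_4 = 2 = 2·5^0
  c_5 = 0
  c_6 = 4 = 4·5^0
  c_7 = 3 = 3·5^0
λ_0 = (2, 4, 2, 2, 0, 4, 3)

((2, 4, 2, 2, 0, 4, 3),)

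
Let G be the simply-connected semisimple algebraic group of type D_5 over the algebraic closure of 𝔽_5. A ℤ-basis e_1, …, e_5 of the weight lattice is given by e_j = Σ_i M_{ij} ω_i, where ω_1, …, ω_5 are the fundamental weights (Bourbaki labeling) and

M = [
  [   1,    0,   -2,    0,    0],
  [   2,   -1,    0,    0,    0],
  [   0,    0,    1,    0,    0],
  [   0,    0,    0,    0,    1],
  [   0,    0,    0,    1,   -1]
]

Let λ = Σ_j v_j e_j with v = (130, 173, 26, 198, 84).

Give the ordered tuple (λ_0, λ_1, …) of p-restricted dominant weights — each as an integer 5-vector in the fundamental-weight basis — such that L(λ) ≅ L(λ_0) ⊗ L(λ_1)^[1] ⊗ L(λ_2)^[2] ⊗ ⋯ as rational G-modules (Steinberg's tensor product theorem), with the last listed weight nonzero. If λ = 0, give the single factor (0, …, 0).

((3, 2, 1, 4, 4), (0, 2, 0, 1, 2), (3, 3, 1, 3, 4))

Compute c_i = Σ_j M_{ij} v_j with v = (130, 173, 26, 198, 84):
  c_1 = 1·130 + 0·173 + (-2)·(26) + 0·198 + 0·84 = 78
  c_2 = 2·130 + (-1)·(173) + 0·26 + 0·198 + 0·84 = 87
  c_3 = 0·130 + 0·173 + 1·26 + 0·198 + 0·84 = 26
  c_4 = 0·130 + 0·173 + 0·26 + 0·198 + 1·84 = 84
  c_5 = 0·130 + 0·173 + 0·26 + 1·198 + (-1)·(84) = 114
Base-5 expansion of each c_i:
  c_1 = 78 = 3·5^0 + 0·5^1 + 3·5^2
  c_2 = 87 = 2·5^0 + 2·5^1 + 3·5^2
  c_3 = 26 = 1·5^0 + 0·5^1 + 1·5^2
  c_4 = 84 = 4·5^0 + 1·5^1 + 3·5^2
  c_5 = 114 = 4·5^0 + 2·5^1 + 4·5^2
λ_0 = (3, 2, 1, 4, 4)
λ_1 = (0, 2, 0, 1, 2)
λ_2 = (3, 3, 1, 3, 4)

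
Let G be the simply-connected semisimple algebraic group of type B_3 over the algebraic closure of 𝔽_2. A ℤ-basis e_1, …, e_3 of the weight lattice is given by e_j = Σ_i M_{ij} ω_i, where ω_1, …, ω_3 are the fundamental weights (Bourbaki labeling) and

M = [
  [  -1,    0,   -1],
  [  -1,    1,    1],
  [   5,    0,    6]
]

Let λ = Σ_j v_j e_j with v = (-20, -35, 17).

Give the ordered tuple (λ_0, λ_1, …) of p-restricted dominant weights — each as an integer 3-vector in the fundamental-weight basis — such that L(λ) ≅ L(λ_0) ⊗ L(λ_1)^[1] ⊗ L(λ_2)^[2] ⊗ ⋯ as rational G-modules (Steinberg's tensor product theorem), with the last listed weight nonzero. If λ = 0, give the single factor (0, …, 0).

((1, 0, 0), (1, 1, 1))

Change of basis e → ω: c = M·v where v = (-20, -35, 17):
  c_1 = (-1)·(-20) + (0)·(-35) + (-1)·(17) = 3
  c_2 = (-1)·(-20) + (1)·(-35) + 1·17 = 2
  c_3 = (5)·(-20) + (0)·(-35) + 6·17 = 2
Writing each c_i in base p = 2:
  c_1 = 3 = 1·2^0 + 1·2^1
  c_2 = 2 = 0·2^0 + 1·2^1
  c_3 = 2 = 0·2^0 + 1·2^1
λ_0 = (1, 0, 0)
λ_1 = (1, 1, 1)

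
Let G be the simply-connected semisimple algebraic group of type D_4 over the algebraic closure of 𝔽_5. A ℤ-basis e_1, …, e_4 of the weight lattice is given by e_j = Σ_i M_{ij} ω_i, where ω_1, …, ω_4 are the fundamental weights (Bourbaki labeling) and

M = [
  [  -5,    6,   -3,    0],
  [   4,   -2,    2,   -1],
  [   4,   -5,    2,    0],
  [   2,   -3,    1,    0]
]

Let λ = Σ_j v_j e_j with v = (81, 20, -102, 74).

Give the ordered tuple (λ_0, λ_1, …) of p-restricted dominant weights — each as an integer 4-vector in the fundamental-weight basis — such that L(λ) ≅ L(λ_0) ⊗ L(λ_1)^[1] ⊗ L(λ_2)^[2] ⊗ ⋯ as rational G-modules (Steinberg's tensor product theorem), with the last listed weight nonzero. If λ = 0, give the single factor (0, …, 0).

((1, 1, 0, 0), (4, 1, 4, 0))

Compute c_i = Σ_j M_{ij} v_j with v = (81, 20, -102, 74):
  c_1 = -5*81 + 6*20 + -3*-102 + 0*74 = 21
  c_2 = 4*81 + -2*20 + 2*-102 + -1*74 = 6
  c_3 = 4*81 + -5*20 + 2*-102 + 0*74 = 20
  c_4 = 2*81 + -3*20 + 1*-102 + 0*74 = 0
p = 5; digits c_i = Σ_j d_{ij}·5^j, 0 ≤ d_{ij} < 5:
  c_1 = 21 = 1·5^0 + 4·5^1
  c_2 = 6 = 1·5^0 + 1·5^1
  c_3 = 20 = 0·5^0 + 4·5^1
  c_4 = 0
p-restricted factor λ_0 = (1, 1, 0, 0)
p-restricted factor λ_1 = (4, 1, 4, 0)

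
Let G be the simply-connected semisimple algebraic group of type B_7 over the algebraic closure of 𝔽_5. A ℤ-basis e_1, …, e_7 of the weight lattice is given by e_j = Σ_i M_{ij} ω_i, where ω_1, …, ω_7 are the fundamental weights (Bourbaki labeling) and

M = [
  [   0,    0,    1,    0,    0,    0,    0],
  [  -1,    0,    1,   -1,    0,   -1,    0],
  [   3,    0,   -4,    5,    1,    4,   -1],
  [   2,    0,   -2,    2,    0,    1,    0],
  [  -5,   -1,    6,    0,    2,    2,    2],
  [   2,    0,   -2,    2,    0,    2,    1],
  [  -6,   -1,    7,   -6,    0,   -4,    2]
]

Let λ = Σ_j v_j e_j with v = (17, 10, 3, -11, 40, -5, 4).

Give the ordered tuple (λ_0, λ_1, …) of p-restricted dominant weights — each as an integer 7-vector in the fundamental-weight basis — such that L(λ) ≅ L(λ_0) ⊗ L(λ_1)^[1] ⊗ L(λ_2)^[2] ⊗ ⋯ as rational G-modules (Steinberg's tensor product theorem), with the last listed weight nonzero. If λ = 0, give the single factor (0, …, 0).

((3, 2, 0, 1, 1, 0, 3),)

In the fundamental-weight basis, λ has coordinates c = M·v (v = (17, 10, 3, -11, 40, -5, 4)):
  c_1 = 0·17 + 0·10 + 1·3 + (0)·(-11) + 0·40 + (0)·(-5) + 0·4 = 3
  c_2 = (-1)·(17) + 0·10 + 1·3 + (-1)·(-11) + 0·40 + (-1)·(-5) + 0·4 = 2
  c_3 = 3·17 + 0·10 + (-4)·(3) + (5)·(-11) + 1·40 + (4)·(-5) + (-1)·(4) = 0
  c_4 = 2·17 + 0·10 + (-2)·(3) + (2)·(-11) + 0·40 + (1)·(-5) + 0·4 = 1
  c_5 = (-5)·(17) + (-1)·(10) + 6·3 + (0)·(-11) + 2·40 + (2)·(-5) + 2·4 = 1
  c_6 = 2·17 + 0·10 + (-2)·(3) + (2)·(-11) + 0·40 + (2)·(-5) + 1·4 = 0
  c_7 = (-6)·(17) + (-1)·(10) + 7·3 + (-6)·(-11) + 0·40 + (-4)·(-5) + 2·4 = 3
Expand coordinatewise in base 5:
  c_1 = 3 = 3·5^0
  c_2 = 2 = 2·5^0
  c_3 = 0
  c_4 = 1 = 1·5^0
  c_5 = 1 = 1·5^0
  c_6 = 0
  c_7 = 3 = 3·5^0
λ_0 = (3, 2, 0, 1, 1, 0, 3)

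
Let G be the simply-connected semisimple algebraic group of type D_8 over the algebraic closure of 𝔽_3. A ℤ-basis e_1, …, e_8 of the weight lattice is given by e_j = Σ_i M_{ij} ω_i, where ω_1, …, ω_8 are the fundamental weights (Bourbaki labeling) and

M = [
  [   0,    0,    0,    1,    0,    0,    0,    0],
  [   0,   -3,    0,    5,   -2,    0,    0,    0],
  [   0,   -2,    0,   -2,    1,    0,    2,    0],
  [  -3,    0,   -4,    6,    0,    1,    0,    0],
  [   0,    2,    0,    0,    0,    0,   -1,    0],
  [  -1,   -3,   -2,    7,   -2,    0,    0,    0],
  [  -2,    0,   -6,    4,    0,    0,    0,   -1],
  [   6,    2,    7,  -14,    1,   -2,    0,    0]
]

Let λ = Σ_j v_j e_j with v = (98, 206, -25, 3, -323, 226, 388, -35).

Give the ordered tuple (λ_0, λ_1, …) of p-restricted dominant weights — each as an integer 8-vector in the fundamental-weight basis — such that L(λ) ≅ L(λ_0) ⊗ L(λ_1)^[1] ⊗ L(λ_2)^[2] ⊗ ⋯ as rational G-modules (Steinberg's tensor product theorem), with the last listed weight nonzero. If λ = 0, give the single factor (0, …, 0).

Change of basis e → ω: c = M·v where v = (98, 206, -25, 3, -323, 226, 388, -35):
  c_1 = 0*98 + 0*206 + 0*-25 + 1*3 + 0*-323 + 0*226 + 0*388 + 0*-35 = 3
  c_2 = 0*98 + -3*206 + 0*-25 + 5*3 + -2*-323 + 0*226 + 0*388 + 0*-35 = 43
  c_3 = 0*98 + -2*206 + 0*-25 + -2*3 + 1*-323 + 0*226 + 2*388 + 0*-35 = 35
  c_4 = -3*98 + 0*206 + -4*-25 + 6*3 + 0*-323 + 1*226 + 0*388 + 0*-35 = 50
  c_5 = 0*98 + 2*206 + 0*-25 + 0*3 + 0*-323 + 0*226 + -1*388 + 0*-35 = 24
  c_6 = -1*98 + -3*206 + -2*-25 + 7*3 + -2*-323 + 0*226 + 0*388 + 0*-35 = 1
  c_7 = -2*98 + 0*206 + -6*-25 + 4*3 + 0*-323 + 0*226 + 0*388 + -1*-35 = 1
  c_8 = 6*98 + 2*206 + 7*-25 + -14*3 + 1*-323 + -2*226 + 0*388 + 0*-35 = 8
Expand coordinatewise in base 3:
  c_1 = 3 = 0·3^0 + 1·3^1
  c_2 = 43 = 1·3^0 + 2·3^1 + 1·3^2 + 1·3^3
  c_3 = 35 = 2·3^0 + 2·3^1 + 0·3^2 + 1·3^3
  c_4 = 50 = 2·3^0 + 1·3^1 + 2·3^2 + 1·3^3
  c_5 = 24 = 0·3^0 + 2·3^1 + 2·3^2
  c_6 = 1 = 1·3^0
  c_7 = 1 = 1·3^0
  c_8 = 8 = 2·3^0 + 2·3^1
Factor λ_0 = (0, 1, 2, 2, 0, 1, 1, 2)
Factor λ_1 = (1, 2, 2, 1, 2, 0, 0, 2)
Factor λ_2 = (0, 1, 0, 2, 2, 0, 0, 0)
Factor λ_3 = (0, 1, 1, 1, 0, 0, 0, 0)

((0, 1, 2, 2, 0, 1, 1, 2), (1, 2, 2, 1, 2, 0, 0, 2), (0, 1, 0, 2, 2, 0, 0, 0), (0, 1, 1, 1, 0, 0, 0, 0))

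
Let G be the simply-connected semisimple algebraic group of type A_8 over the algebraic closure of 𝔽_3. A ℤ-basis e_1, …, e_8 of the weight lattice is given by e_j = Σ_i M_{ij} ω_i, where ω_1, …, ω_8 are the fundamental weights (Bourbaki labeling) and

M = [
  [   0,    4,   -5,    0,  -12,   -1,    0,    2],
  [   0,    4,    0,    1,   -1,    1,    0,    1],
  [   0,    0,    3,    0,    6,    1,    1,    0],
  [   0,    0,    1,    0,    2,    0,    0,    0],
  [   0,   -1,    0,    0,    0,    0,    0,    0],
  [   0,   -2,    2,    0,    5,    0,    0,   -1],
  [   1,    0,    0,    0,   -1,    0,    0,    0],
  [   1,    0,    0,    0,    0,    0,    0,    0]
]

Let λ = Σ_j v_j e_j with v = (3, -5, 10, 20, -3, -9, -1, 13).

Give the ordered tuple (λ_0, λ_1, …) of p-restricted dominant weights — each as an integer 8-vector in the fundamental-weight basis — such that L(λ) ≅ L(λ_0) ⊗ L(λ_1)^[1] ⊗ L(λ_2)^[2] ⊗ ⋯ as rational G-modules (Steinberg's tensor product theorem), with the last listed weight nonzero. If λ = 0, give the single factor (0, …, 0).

((1, 1, 2, 1, 2, 2, 0, 0), (0, 2, 0, 1, 1, 0, 2, 1))

Compute c_i = Σ_j M_{ij} v_j with v = (3, -5, 10, 20, -3, -9, -1, 13):
  c_1 = 0*3 + 4*-5 + -5*10 + 0*20 + -12*-3 + -1*-9 + 0*-1 + 2*13 = 1
  c_2 = 0*3 + 4*-5 + 0*10 + 1*20 + -1*-3 + 1*-9 + 0*-1 + 1*13 = 7
  c_3 = 0*3 + 0*-5 + 3*10 + 0*20 + 6*-3 + 1*-9 + 1*-1 + 0*13 = 2
  c_4 = 0*3 + 0*-5 + 1*10 + 0*20 + 2*-3 + 0*-9 + 0*-1 + 0*13 = 4
  c_5 = 0*3 + -1*-5 + 0*10 + 0*20 + 0*-3 + 0*-9 + 0*-1 + 0*13 = 5
  c_6 = 0*3 + -2*-5 + 2*10 + 0*20 + 5*-3 + 0*-9 + 0*-1 + -1*13 = 2
  c_7 = 1*3 + 0*-5 + 0*10 + 0*20 + -1*-3 + 0*-9 + 0*-1 + 0*13 = 6
  c_8 = 1*3 + 0*-5 + 0*10 + 0*20 + 0*-3 + 0*-9 + 0*-1 + 0*13 = 3
Expand coordinatewise in base 3:
  c_1 = 1 = 1·3^0
  c_2 = 7 = 1·3^0 + 2·3^1
  c_3 = 2 = 2·3^0
  c_4 = 4 = 1·3^0 + 1·3^1
  c_5 = 5 = 2·3^0 + 1·3^1
  c_6 = 2 = 2·3^0
  c_7 = 6 = 0·3^0 + 2·3^1
  c_8 = 3 = 0·3^0 + 1·3^1
λ_0 = (1, 1, 2, 1, 2, 2, 0, 0)
λ_1 = (0, 2, 0, 1, 1, 0, 2, 1)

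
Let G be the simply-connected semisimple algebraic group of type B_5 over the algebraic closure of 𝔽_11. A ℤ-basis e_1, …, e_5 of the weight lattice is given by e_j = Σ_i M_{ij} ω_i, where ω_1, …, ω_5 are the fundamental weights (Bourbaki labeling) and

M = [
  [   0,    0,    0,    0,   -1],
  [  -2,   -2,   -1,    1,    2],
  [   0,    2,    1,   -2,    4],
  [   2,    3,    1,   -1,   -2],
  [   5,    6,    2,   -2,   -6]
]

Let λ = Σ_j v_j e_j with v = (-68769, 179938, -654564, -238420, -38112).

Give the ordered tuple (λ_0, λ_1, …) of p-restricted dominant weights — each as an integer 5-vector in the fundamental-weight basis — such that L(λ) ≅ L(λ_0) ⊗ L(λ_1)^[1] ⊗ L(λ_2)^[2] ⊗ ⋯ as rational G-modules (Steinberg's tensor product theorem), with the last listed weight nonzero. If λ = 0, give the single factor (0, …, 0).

ω-coordinates c = M·v, v = (-68769, 179938, -654564, -238420, -38112):
  c_1 = (0)·(-68769) + 0·179938 + (0)·(-654564) + (0)·(-238420) + (-1)·(-38112) = 38112
  c_2 = (-2)·(-68769) + (-2)·(179938) + (-1)·(-654564) + (1)·(-238420) + (2)·(-38112) = 117582
  c_3 = (0)·(-68769) + 2·179938 + (1)·(-654564) + (-2)·(-238420) + (4)·(-38112) = 29704
  c_4 = (2)·(-68769) + 3·179938 + (1)·(-654564) + (-1)·(-238420) + (-2)·(-38112) = 62356
  c_5 = (5)·(-68769) + 6·179938 + (2)·(-654564) + (-2)·(-238420) + (-6)·(-38112) = 132167
Writing each c_i in base p = 11:
  c_1 = 38112 = 8·11^0 + 10·11^1 + 6·11^2 + 6·11^3 + 2·11^4
  c_2 = 117582 = 3·11^0 + 8·11^1 + 3·11^2 + 0·11^3 + 8·11^4
  c_3 = 29704 = 4·11^0 + 5·11^1 + 3·11^2 + 0·11^3 + 2·11^4
  c_4 = 62356 = 8·11^0 + 3·11^1 + 9·11^2 + 2·11^3 + 4·11^4
  c_5 = 132167 = 2·11^0 + 3·11^1 + 3·11^2 + 0·11^3 + 9·11^4
Factor λ_0 = (8, 3, 4, 8, 2)
Factor λ_1 = (10, 8, 5, 3, 3)
Factor λ_2 = (6, 3, 3, 9, 3)
Factor λ_3 = (6, 0, 0, 2, 0)
Factor λ_4 = (2, 8, 2, 4, 9)

((8, 3, 4, 8, 2), (10, 8, 5, 3, 3), (6, 3, 3, 9, 3), (6, 0, 0, 2, 0), (2, 8, 2, 4, 9))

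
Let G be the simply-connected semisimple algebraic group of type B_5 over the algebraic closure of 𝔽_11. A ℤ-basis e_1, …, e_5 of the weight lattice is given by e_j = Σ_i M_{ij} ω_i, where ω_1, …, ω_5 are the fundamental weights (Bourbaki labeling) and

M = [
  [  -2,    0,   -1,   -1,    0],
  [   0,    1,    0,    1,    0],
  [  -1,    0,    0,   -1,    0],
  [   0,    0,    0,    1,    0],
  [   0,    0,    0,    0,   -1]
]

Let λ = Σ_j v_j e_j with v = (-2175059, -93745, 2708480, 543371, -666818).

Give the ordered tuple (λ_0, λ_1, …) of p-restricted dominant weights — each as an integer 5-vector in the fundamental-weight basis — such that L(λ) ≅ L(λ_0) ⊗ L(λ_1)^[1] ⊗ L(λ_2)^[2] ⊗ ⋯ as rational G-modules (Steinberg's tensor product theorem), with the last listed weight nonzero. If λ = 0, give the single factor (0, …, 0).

((5, 1, 3, 4, 9), (6, 10, 0, 7, 9), (1, 8, 10, 2, 10), (0, 7, 4, 1, 5), (9, 8, 1, 4, 1), (6, 2, 10, 3, 4))

Change of basis e → ω: c = M·v where v = (-2175059, -93745, 2708480, 543371, -666818):
  c_1 = (-2)·(-2175059) + (0)·(-93745) + (-1)·(2708480) + (-1)·(543371) + (0)·(-666818) = 1098267
  c_2 = (0)·(-2175059) + (1)·(-93745) + (0)·(2708480) + (1)·(543371) + (0)·(-666818) = 449626
  c_3 = (-1)·(-2175059) + (0)·(-93745) + (0)·(2708480) + (-1)·(543371) + (0)·(-666818) = 1631688
  c_4 = (0)·(-2175059) + (0)·(-93745) + (0)·(2708480) + (1)·(543371) + (0)·(-666818) = 543371
  c_5 = (0)·(-2175059) + (0)·(-93745) + (0)·(2708480) + (0)·(543371) + (-1)·(-666818) = 666818
Expand coordinatewise in base 11:
  c_1 = 1098267 = 5·11^0 + 6·11^1 + 1·11^2 + 0·11^3 + 9·11^4 + 6·11^5
  c_2 = 449626 = 1·11^0 + 10·11^1 + 8·11^2 + 7·11^3 + 8·11^4 + 2·11^5
  c_3 = 1631688 = 3·11^0 + 0·11^1 + 10·11^2 + 4·11^3 + 1·11^4 + 10·11^5
  c_4 = 543371 = 4·11^0 + 7·11^1 + 2·11^2 + 1·11^3 + 4·11^4 + 3·11^5
  c_5 = 666818 = 9·11^0 + 9·11^1 + 10·11^2 + 5·11^3 + 1·11^4 + 4·11^5
λ_0 = (5, 1, 3, 4, 9)
λ_1 = (6, 10, 0, 7, 9)
λ_2 = (1, 8, 10, 2, 10)
λ_3 = (0, 7, 4, 1, 5)
λ_4 = (9, 8, 1, 4, 1)
λ_5 = (6, 2, 10, 3, 4)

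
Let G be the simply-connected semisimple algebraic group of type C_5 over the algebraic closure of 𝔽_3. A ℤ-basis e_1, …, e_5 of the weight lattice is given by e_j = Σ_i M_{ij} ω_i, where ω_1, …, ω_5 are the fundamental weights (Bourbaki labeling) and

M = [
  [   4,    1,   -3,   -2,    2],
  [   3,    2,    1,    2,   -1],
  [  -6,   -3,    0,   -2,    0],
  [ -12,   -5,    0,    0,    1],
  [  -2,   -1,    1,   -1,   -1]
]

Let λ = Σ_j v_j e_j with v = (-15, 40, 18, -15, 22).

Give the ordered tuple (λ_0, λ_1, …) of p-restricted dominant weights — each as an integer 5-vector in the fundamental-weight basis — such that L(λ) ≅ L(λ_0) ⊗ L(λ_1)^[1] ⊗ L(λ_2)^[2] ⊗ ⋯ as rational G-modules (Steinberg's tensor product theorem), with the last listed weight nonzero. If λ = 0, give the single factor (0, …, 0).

((0, 1, 0, 2, 1),)

Compute c_i = Σ_j M_{ij} v_j with v = (-15, 40, 18, -15, 22):
  c_1 = (4)·(-15) + (1)·(40) + (-3)·(18) + (-2)·(-15) + (2)·(22) = 0
  c_2 = (3)·(-15) + (2)·(40) + (1)·(18) + (2)·(-15) + (-1)·(22) = 1
  c_3 = (-6)·(-15) + (-3)·(40) + (0)·(18) + (-2)·(-15) + (0)·(22) = 0
  c_4 = (-12)·(-15) + (-5)·(40) + (0)·(18) + (0)·(-15) + (1)·(22) = 2
  c_5 = (-2)·(-15) + (-1)·(40) + (1)·(18) + (-1)·(-15) + (-1)·(22) = 1
p = 3; digits c_i = Σ_j d_{ij}·3^j, 0 ≤ d_{ij} < 3:
  c_1 = 0
  c_2 = 1 = 1·3^0
  c_3 = 0
  c_4 = 2 = 2·3^0
  c_5 = 1 = 1·3^0
p-restricted factor λ_0 = (0, 1, 0, 2, 1)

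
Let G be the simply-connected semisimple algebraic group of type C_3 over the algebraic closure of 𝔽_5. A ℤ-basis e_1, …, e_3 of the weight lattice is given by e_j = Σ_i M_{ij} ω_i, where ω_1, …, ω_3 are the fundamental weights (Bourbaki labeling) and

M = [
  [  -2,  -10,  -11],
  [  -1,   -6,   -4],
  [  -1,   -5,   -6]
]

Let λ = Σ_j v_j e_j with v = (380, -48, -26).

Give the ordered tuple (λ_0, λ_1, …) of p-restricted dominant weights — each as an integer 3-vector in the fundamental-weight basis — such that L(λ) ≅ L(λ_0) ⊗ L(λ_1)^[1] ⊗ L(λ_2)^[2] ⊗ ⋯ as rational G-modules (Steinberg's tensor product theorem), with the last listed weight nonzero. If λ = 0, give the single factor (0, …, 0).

((1, 2, 1), (1, 2, 3))

Change of basis e → ω: c = M·v where v = (380, -48, -26):
  c_1 = (-2)·(380) + (-10)·(-48) + (-11)·(-26) = 6
  c_2 = (-1)·(380) + (-6)·(-48) + (-4)·(-26) = 12
  c_3 = (-1)·(380) + (-5)·(-48) + (-6)·(-26) = 16
p = 5; digits c_i = Σ_j d_{ij}·5^j, 0 ≤ d_{ij} < 5:
  c_1 = 6 = 1·5^0 + 1·5^1
  c_2 = 12 = 2·5^0 + 2·5^1
  c_3 = 16 = 1·5^0 + 3·5^1
p-restricted factor λ_0 = (1, 2, 1)
p-restricted factor λ_1 = (1, 2, 3)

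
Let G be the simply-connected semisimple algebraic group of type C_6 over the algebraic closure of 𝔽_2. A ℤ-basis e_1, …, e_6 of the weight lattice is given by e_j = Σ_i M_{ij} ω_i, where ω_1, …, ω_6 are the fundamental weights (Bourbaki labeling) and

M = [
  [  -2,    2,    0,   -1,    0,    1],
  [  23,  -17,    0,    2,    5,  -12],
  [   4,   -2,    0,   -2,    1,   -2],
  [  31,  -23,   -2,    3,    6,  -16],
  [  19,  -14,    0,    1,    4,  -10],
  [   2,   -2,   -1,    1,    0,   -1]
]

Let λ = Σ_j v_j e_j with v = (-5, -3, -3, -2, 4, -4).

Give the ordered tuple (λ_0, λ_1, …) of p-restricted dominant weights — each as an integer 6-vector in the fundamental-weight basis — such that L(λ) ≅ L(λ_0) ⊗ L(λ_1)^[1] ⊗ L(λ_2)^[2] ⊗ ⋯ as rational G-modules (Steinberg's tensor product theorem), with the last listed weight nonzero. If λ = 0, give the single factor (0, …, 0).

Converting to the ω-basis (c_i = row i of M dotted with v = (-5, -3, -3, -2, 4, -4)):
  c_1 = -2*-5 + 2*-3 + 0*-3 + -1*-2 + 0*4 + 1*-4 = 2
  c_2 = 23*-5 + -17*-3 + 0*-3 + 2*-2 + 5*4 + -12*-4 = 0
  c_3 = 4*-5 + -2*-3 + 0*-3 + -2*-2 + 1*4 + -2*-4 = 2
  c_4 = 31*-5 + -23*-3 + -2*-3 + 3*-2 + 6*4 + -16*-4 = 2
  c_5 = 19*-5 + -14*-3 + 0*-3 + 1*-2 + 4*4 + -10*-4 = 1
  c_6 = 2*-5 + -2*-3 + -1*-3 + 1*-2 + 0*4 + -1*-4 = 1
Expand coordinatewise in base 2:
  c_1 = 2 = 0·2^0 + 1·2^1
  c_2 = 0
  c_3 = 2 = 0·2^0 + 1·2^1
  c_4 = 2 = 0·2^0 + 1·2^1
  c_5 = 1 = 1·2^0
  c_6 = 1 = 1·2^0
λ_0 = (0, 0, 0, 0, 1, 1)
λ_1 = (1, 0, 1, 1, 0, 0)

((0, 0, 0, 0, 1, 1), (1, 0, 1, 1, 0, 0))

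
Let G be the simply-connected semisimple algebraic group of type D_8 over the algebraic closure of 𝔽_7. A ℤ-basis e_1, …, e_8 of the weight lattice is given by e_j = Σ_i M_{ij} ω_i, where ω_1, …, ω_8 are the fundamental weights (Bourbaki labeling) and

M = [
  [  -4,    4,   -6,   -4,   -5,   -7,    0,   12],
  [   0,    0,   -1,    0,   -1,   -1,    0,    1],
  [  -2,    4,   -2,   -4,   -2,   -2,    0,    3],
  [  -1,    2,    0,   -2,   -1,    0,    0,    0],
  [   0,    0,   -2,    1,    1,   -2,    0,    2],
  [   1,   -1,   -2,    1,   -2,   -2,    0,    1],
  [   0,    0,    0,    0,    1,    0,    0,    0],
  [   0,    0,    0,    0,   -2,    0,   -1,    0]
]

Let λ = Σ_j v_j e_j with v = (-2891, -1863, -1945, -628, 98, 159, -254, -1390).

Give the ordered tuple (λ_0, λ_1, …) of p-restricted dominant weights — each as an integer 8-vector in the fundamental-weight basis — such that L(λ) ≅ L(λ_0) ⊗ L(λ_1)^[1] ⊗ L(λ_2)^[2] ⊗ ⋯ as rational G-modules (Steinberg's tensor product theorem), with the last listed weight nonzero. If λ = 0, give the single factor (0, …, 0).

ω-coordinates c = M·v, v = (-2891, -1863, -1945, -628, 98, 159, -254, -1390):
  c_1 = (-4)·(-2891) + (4)·(-1863) + (-6)·(-1945) + (-4)·(-628) + (-5)·(98) + (-7)·(159) + (0)·(-254) + (12)·(-1390) = 11
  c_2 = (0)·(-2891) + (0)·(-1863) + (-1)·(-1945) + (0)·(-628) + (-1)·(98) + (-1)·(159) + (0)·(-254) + (1)·(-1390) = 298
  c_3 = (-2)·(-2891) + (4)·(-1863) + (-2)·(-1945) + (-4)·(-628) + (-2)·(98) + (-2)·(159) + (0)·(-254) + (3)·(-1390) = 48
  c_4 = (-1)·(-2891) + (2)·(-1863) + (0)·(-1945) + (-2)·(-628) + (-1)·(98) + 0·159 + (0)·(-254) + (0)·(-1390) = 323
  c_5 = (0)·(-2891) + (0)·(-1863) + (-2)·(-1945) + (1)·(-628) + 1·98 + (-2)·(159) + (0)·(-254) + (2)·(-1390) = 262
  c_6 = (1)·(-2891) + (-1)·(-1863) + (-2)·(-1945) + (1)·(-628) + (-2)·(98) + (-2)·(159) + (0)·(-254) + (1)·(-1390) = 330
  c_7 = (0)·(-2891) + (0)·(-1863) + (0)·(-1945) + (0)·(-628) + 1·98 + 0·159 + (0)·(-254) + (0)·(-1390) = 98
  c_8 = (0)·(-2891) + (0)·(-1863) + (0)·(-1945) + (0)·(-628) + (-2)·(98) + 0·159 + (-1)·(-254) + (0)·(-1390) = 58
Expand coordinatewise in base 7:
  c_1 = 11 = 4·7^0 + 1·7^1
  c_2 = 298 = 4·7^0 + 0·7^1 + 6·7^2
  c_3 = 48 = 6·7^0 + 6·7^1
  c_4 = 323 = 1·7^0 + 4·7^1 + 6·7^2
  c_5 = 262 = 3·7^0 + 2·7^1 + 5·7^2
  c_6 = 330 = 1·7^0 + 5·7^1 + 6·7^2
  c_7 = 98 = 0·7^0 + 0·7^1 + 2·7^2
  c_8 = 58 = 2·7^0 + 1·7^1 + 1·7^2
Factor λ_0 = (4, 4, 6, 1, 3, 1, 0, 2)
Factor λ_1 = (1, 0, 6, 4, 2, 5, 0, 1)
Factor λ_2 = (0, 6, 0, 6, 5, 6, 2, 1)

((4, 4, 6, 1, 3, 1, 0, 2), (1, 0, 6, 4, 2, 5, 0, 1), (0, 6, 0, 6, 5, 6, 2, 1))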